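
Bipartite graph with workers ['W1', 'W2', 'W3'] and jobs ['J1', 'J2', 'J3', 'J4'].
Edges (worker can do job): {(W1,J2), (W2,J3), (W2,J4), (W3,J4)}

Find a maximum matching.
Matching: {(W1,J2), (W2,J3), (W3,J4)}

Maximum matching (size 3):
  W1 → J2
  W2 → J3
  W3 → J4

Each worker is assigned to at most one job, and each job to at most one worker.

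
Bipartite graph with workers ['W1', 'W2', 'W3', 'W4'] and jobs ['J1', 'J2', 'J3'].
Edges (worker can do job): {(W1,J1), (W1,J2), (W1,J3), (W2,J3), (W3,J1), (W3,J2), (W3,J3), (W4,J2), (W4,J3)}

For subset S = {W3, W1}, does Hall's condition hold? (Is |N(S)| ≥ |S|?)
Yes: |N(S)| = 3, |S| = 2

Subset S = {W3, W1}
Neighbors N(S) = {J1, J2, J3}

|N(S)| = 3, |S| = 2
Hall's condition: |N(S)| ≥ |S| is satisfied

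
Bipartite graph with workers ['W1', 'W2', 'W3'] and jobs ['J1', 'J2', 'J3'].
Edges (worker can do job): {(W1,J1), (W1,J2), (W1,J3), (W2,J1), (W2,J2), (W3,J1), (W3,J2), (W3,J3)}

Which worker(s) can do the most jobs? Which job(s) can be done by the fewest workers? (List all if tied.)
Most versatile: W1, W3 (3 jobs); Least covered: J3 (2 workers)

Worker degrees (jobs they can do): W1:3, W2:2, W3:3
Job degrees (workers who can do it): J1:3, J2:3, J3:2

Maximum worker degree is 3, achieved by: W1, W3
Minimum job degree is 2, achieved by: J3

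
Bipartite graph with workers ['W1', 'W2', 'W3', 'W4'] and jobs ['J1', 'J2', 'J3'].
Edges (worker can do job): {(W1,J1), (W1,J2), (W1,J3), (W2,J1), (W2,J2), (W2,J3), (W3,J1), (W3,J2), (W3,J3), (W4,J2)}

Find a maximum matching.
Matching: {(W1,J3), (W3,J1), (W4,J2)}

Maximum matching (size 3):
  W1 → J3
  W3 → J1
  W4 → J2

Each worker is assigned to at most one job, and each job to at most one worker.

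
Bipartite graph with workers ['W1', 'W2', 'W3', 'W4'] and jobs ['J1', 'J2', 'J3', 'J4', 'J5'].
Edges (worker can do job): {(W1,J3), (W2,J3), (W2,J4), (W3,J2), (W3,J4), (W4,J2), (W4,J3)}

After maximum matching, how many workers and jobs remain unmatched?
Unmatched: 1 workers, 2 jobs

Maximum matching size: 3
Workers: 4 total, 3 matched, 1 unmatched
Jobs: 5 total, 3 matched, 2 unmatched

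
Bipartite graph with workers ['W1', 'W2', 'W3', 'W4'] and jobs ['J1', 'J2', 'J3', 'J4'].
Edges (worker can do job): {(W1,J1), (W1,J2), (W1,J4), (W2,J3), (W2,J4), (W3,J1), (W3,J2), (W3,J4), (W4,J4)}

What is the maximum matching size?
Maximum matching size = 4

Maximum matching: {(W1,J1), (W2,J3), (W3,J2), (W4,J4)}
Size: 4

This assigns 4 workers to 4 distinct jobs.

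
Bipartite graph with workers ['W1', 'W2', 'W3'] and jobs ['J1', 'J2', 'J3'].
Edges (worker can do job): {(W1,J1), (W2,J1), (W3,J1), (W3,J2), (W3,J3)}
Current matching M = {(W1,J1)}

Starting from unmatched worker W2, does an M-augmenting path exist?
No augmenting path from W2

Alternating search from W2 reaches jobs: {J1}.
Every reachable job is already matched in M, and following those matched edges back to workers exposes no further unvisited jobs.
No M-augmenting path from W2 exists.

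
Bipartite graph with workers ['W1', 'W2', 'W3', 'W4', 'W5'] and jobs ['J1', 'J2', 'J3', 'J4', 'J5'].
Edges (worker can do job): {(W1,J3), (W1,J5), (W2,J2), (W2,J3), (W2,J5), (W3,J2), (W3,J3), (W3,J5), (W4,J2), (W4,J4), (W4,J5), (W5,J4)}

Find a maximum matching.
Matching: {(W1,J3), (W3,J2), (W4,J5), (W5,J4)}

Maximum matching (size 4):
  W1 → J3
  W3 → J2
  W4 → J5
  W5 → J4

Each worker is assigned to at most one job, and each job to at most one worker.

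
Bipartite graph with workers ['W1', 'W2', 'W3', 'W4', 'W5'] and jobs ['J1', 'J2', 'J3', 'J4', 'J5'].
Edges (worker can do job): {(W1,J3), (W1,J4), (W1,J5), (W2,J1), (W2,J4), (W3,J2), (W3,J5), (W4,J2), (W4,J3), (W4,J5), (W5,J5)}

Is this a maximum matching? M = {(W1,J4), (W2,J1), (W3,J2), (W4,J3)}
No, size 4 is not maximum

Proposed matching has size 4.
Maximum matching size for this graph: 5.

This is NOT maximum - can be improved to size 5.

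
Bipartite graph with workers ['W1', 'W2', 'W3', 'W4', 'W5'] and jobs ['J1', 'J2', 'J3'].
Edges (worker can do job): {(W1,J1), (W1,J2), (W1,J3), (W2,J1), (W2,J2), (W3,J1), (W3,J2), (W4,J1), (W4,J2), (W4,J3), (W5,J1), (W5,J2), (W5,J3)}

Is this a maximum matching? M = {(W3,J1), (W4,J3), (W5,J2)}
Yes, size 3 is maximum

Proposed matching has size 3.
Maximum matching size for this graph: 3.

This is a maximum matching.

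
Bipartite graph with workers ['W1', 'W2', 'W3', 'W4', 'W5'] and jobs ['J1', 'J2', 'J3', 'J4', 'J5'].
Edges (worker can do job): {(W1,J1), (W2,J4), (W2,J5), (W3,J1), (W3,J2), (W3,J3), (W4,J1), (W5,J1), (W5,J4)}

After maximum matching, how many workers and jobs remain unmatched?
Unmatched: 1 workers, 1 jobs

Maximum matching size: 4
Workers: 5 total, 4 matched, 1 unmatched
Jobs: 5 total, 4 matched, 1 unmatched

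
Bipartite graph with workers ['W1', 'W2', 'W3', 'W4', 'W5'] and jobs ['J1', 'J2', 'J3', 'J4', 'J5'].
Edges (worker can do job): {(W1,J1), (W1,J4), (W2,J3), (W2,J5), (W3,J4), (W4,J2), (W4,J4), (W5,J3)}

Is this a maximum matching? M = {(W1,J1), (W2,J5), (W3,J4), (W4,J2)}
No, size 4 is not maximum

Proposed matching has size 4.
Maximum matching size for this graph: 5.

This is NOT maximum - can be improved to size 5.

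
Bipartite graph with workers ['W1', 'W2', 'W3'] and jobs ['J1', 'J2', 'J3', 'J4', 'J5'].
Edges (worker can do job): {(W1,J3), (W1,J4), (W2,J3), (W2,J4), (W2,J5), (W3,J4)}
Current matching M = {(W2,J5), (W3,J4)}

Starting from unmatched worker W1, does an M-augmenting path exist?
Yes: W1 → J3

An M-augmenting path alternates non-matching / matching edges, starting and ending at unmatched vertices.
Path: W1 → J3
(J3 is unmatched in M, so the path is augmenting.)
Flipping edges along this path would increase |M| from 2 to 3.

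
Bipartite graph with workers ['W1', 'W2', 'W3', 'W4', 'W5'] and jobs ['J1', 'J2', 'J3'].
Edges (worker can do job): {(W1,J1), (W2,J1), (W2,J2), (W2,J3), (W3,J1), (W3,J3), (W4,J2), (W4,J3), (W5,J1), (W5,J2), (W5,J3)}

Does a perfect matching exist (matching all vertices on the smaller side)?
Yes, perfect matching exists (size 3)

Perfect matching: {(W3,J3), (W4,J2), (W5,J1)}
All 3 vertices on the smaller side are matched.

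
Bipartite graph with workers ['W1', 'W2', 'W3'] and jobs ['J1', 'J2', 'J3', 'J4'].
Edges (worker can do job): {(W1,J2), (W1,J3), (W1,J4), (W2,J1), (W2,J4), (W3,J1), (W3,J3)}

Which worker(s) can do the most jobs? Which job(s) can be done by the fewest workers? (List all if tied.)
Most versatile: W1 (3 jobs); Least covered: J2 (1 workers)

Worker degrees (jobs they can do): W1:3, W2:2, W3:2
Job degrees (workers who can do it): J1:2, J2:1, J3:2, J4:2

Maximum worker degree is 3, achieved by: W1
Minimum job degree is 1, achieved by: J2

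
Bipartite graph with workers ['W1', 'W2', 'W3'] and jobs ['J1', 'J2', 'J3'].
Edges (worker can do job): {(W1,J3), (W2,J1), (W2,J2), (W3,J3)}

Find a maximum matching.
Matching: {(W2,J2), (W3,J3)}

Maximum matching (size 2):
  W2 → J2
  W3 → J3

Each worker is assigned to at most one job, and each job to at most one worker.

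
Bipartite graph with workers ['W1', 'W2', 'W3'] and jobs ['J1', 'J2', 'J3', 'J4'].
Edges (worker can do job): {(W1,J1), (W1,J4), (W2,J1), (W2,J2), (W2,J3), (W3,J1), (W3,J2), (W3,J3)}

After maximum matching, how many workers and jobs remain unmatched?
Unmatched: 0 workers, 1 jobs

Maximum matching size: 3
Workers: 3 total, 3 matched, 0 unmatched
Jobs: 4 total, 3 matched, 1 unmatched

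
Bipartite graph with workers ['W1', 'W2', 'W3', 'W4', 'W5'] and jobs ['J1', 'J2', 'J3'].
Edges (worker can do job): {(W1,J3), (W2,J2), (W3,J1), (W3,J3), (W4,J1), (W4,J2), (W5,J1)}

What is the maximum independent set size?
Maximum independent set = 5

By König's theorem:
- Min vertex cover = Max matching = 3
- Max independent set = Total vertices - Min vertex cover
- Max independent set = 8 - 3 = 5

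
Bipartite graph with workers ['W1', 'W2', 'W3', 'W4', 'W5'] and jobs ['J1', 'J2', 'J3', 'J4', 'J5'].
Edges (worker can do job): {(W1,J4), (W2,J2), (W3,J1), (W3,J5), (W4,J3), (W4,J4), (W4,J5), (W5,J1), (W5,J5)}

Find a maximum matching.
Matching: {(W1,J4), (W2,J2), (W3,J5), (W4,J3), (W5,J1)}

Maximum matching (size 5):
  W1 → J4
  W2 → J2
  W3 → J5
  W4 → J3
  W5 → J1

Each worker is assigned to at most one job, and each job to at most one worker.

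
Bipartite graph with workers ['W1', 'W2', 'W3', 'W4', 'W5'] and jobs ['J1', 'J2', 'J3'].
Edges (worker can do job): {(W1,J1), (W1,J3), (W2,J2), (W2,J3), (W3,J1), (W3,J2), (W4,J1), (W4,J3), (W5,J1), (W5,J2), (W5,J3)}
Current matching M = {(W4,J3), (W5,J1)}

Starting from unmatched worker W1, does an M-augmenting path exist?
Yes: W1 → J3 → W4 → J1 → W5 → J2

An M-augmenting path alternates non-matching / matching edges, starting and ending at unmatched vertices.
Path: W1 → J3 → W4 → J1 → W5 → J2
(J2 is unmatched in M, so the path is augmenting.)
Flipping edges along this path would increase |M| from 2 to 3.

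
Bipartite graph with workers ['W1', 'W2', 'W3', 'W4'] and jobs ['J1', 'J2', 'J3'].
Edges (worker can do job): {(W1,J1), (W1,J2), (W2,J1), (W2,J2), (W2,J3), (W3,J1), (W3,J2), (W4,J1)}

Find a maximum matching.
Matching: {(W2,J3), (W3,J2), (W4,J1)}

Maximum matching (size 3):
  W2 → J3
  W3 → J2
  W4 → J1

Each worker is assigned to at most one job, and each job to at most one worker.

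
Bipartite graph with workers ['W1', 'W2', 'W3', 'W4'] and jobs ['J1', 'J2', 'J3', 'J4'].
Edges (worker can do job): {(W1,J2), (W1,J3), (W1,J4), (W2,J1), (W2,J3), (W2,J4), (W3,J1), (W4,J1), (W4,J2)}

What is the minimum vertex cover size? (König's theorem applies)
Minimum vertex cover size = 4

By König's theorem: in bipartite graphs,
min vertex cover = max matching = 4

Maximum matching has size 4, so minimum vertex cover also has size 4.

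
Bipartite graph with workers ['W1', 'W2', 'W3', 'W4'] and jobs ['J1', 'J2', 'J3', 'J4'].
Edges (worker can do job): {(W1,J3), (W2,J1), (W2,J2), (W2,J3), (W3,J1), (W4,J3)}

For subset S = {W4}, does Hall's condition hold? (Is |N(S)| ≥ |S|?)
Yes: |N(S)| = 1, |S| = 1

Subset S = {W4}
Neighbors N(S) = {J3}

|N(S)| = 1, |S| = 1
Hall's condition: |N(S)| ≥ |S| is satisfied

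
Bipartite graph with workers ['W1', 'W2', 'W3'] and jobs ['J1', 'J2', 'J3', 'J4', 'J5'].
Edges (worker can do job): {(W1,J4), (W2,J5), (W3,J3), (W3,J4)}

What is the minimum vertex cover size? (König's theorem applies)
Minimum vertex cover size = 3

By König's theorem: in bipartite graphs,
min vertex cover = max matching = 3

Maximum matching has size 3, so minimum vertex cover also has size 3.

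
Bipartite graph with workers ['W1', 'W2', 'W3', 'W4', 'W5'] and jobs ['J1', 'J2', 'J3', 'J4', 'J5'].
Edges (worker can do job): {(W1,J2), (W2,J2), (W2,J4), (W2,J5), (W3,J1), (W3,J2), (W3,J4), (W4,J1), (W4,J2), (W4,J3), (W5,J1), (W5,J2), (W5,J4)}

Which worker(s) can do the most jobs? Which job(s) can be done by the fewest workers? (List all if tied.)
Most versatile: W2, W3, W4, W5 (3 jobs); Least covered: J3, J5 (1 workers)

Worker degrees (jobs they can do): W1:1, W2:3, W3:3, W4:3, W5:3
Job degrees (workers who can do it): J1:3, J2:5, J3:1, J4:3, J5:1

Maximum worker degree is 3, achieved by: W2, W3, W4, W5
Minimum job degree is 1, achieved by: J3, J5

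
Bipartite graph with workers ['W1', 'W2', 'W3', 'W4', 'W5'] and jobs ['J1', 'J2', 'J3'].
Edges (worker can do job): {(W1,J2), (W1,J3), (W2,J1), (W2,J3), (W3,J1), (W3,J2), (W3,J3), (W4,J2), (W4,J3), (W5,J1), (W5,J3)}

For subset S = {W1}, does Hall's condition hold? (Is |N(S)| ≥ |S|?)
Yes: |N(S)| = 2, |S| = 1

Subset S = {W1}
Neighbors N(S) = {J2, J3}

|N(S)| = 2, |S| = 1
Hall's condition: |N(S)| ≥ |S| is satisfied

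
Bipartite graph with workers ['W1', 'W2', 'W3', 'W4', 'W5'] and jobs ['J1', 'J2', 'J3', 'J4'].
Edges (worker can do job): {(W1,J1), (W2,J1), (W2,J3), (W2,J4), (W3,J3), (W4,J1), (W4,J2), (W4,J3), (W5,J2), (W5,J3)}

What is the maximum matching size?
Maximum matching size = 4

Maximum matching: {(W2,J4), (W3,J3), (W4,J1), (W5,J2)}
Size: 4

This assigns 4 workers to 4 distinct jobs.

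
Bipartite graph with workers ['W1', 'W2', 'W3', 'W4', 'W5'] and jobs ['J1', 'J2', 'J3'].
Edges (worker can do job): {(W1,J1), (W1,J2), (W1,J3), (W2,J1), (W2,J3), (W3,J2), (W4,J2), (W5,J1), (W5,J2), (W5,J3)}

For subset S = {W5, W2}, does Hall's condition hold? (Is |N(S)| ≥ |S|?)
Yes: |N(S)| = 3, |S| = 2

Subset S = {W5, W2}
Neighbors N(S) = {J1, J2, J3}

|N(S)| = 3, |S| = 2
Hall's condition: |N(S)| ≥ |S| is satisfied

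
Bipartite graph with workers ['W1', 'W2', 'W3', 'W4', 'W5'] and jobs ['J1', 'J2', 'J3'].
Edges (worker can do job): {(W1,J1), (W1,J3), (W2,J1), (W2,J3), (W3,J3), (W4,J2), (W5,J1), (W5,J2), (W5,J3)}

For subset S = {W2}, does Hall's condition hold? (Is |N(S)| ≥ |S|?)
Yes: |N(S)| = 2, |S| = 1

Subset S = {W2}
Neighbors N(S) = {J1, J3}

|N(S)| = 2, |S| = 1
Hall's condition: |N(S)| ≥ |S| is satisfied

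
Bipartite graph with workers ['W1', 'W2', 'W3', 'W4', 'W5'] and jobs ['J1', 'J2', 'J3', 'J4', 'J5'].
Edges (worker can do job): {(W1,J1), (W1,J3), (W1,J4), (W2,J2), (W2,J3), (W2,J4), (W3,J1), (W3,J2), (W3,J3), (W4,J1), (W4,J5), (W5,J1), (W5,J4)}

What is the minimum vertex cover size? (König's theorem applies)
Minimum vertex cover size = 5

By König's theorem: in bipartite graphs,
min vertex cover = max matching = 5

Maximum matching has size 5, so minimum vertex cover also has size 5.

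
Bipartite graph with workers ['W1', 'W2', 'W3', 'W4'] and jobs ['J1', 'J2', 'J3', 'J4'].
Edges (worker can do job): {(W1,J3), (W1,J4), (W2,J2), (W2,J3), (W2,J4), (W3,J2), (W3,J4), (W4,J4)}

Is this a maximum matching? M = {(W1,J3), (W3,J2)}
No, size 2 is not maximum

Proposed matching has size 2.
Maximum matching size for this graph: 3.

This is NOT maximum - can be improved to size 3.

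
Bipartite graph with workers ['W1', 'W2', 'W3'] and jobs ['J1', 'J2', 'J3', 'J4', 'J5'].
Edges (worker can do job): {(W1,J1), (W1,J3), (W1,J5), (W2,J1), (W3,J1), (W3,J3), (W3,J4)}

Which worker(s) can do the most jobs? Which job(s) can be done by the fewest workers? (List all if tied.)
Most versatile: W1, W3 (3 jobs); Least covered: J2 (0 workers)

Worker degrees (jobs they can do): W1:3, W2:1, W3:3
Job degrees (workers who can do it): J1:3, J2:0, J3:2, J4:1, J5:1

Maximum worker degree is 3, achieved by: W1, W3
Minimum job degree is 0, achieved by: J2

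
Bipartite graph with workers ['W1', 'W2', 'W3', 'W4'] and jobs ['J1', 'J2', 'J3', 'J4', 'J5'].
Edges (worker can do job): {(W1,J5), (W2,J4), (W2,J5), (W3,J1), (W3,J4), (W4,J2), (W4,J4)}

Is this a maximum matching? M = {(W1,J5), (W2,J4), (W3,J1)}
No, size 3 is not maximum

Proposed matching has size 3.
Maximum matching size for this graph: 4.

This is NOT maximum - can be improved to size 4.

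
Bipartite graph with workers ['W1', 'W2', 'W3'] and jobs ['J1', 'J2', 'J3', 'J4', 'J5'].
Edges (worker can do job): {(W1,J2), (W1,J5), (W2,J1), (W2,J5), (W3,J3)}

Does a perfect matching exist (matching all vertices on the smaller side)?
Yes, perfect matching exists (size 3)

Perfect matching: {(W1,J5), (W2,J1), (W3,J3)}
All 3 vertices on the smaller side are matched.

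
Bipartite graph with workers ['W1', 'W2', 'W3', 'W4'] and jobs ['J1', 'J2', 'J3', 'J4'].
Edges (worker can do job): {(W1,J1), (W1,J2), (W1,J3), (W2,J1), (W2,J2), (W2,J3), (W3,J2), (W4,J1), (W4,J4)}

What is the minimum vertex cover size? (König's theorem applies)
Minimum vertex cover size = 4

By König's theorem: in bipartite graphs,
min vertex cover = max matching = 4

Maximum matching has size 4, so minimum vertex cover also has size 4.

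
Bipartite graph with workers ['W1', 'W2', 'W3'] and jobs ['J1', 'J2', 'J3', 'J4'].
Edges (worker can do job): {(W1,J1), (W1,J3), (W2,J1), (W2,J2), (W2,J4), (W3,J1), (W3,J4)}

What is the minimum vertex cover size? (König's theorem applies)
Minimum vertex cover size = 3

By König's theorem: in bipartite graphs,
min vertex cover = max matching = 3

Maximum matching has size 3, so minimum vertex cover also has size 3.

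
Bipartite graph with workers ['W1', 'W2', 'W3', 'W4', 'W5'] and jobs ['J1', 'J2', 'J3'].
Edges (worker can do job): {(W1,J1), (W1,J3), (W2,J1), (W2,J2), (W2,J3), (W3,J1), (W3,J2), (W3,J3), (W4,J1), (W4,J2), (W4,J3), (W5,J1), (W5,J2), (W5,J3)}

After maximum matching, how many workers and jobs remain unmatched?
Unmatched: 2 workers, 0 jobs

Maximum matching size: 3
Workers: 5 total, 3 matched, 2 unmatched
Jobs: 3 total, 3 matched, 0 unmatched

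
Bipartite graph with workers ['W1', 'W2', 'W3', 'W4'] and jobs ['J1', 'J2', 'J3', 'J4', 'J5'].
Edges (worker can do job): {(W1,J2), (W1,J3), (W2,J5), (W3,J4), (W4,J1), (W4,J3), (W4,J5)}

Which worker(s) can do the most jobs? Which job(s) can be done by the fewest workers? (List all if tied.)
Most versatile: W4 (3 jobs); Least covered: J1, J2, J4 (1 workers)

Worker degrees (jobs they can do): W1:2, W2:1, W3:1, W4:3
Job degrees (workers who can do it): J1:1, J2:1, J3:2, J4:1, J5:2

Maximum worker degree is 3, achieved by: W4
Minimum job degree is 1, achieved by: J1, J2, J4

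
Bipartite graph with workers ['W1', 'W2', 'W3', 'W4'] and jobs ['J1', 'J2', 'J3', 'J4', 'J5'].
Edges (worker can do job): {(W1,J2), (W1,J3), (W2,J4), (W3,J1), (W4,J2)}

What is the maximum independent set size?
Maximum independent set = 5

By König's theorem:
- Min vertex cover = Max matching = 4
- Max independent set = Total vertices - Min vertex cover
- Max independent set = 9 - 4 = 5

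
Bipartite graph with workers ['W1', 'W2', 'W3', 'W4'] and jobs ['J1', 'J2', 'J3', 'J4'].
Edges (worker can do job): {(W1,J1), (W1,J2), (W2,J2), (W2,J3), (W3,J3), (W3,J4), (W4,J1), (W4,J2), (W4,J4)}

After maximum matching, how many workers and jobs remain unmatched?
Unmatched: 0 workers, 0 jobs

Maximum matching size: 4
Workers: 4 total, 4 matched, 0 unmatched
Jobs: 4 total, 4 matched, 0 unmatched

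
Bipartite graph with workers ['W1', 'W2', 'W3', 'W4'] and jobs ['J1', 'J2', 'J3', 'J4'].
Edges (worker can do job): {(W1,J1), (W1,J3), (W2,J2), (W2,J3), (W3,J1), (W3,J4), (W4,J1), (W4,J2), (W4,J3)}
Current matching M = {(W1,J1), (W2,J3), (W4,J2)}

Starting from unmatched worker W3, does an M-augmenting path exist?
Yes: W3 → J4

An M-augmenting path alternates non-matching / matching edges, starting and ending at unmatched vertices.
Path: W3 → J4
(J4 is unmatched in M, so the path is augmenting.)
Flipping edges along this path would increase |M| from 3 to 4.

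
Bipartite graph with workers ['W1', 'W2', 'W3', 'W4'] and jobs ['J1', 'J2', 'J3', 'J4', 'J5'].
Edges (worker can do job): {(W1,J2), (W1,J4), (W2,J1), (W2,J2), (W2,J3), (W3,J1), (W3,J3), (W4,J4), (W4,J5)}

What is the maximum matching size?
Maximum matching size = 4

Maximum matching: {(W1,J4), (W2,J3), (W3,J1), (W4,J5)}
Size: 4

This assigns 4 workers to 4 distinct jobs.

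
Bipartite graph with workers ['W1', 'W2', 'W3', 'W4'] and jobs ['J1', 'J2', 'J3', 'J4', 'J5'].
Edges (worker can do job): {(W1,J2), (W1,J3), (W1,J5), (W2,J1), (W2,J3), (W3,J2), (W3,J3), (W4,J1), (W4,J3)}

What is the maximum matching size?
Maximum matching size = 4

Maximum matching: {(W1,J5), (W2,J3), (W3,J2), (W4,J1)}
Size: 4

This assigns 4 workers to 4 distinct jobs.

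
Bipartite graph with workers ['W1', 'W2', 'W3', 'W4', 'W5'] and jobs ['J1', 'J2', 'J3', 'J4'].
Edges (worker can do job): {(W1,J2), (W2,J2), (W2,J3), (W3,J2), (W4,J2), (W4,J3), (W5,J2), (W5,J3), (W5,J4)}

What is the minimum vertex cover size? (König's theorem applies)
Minimum vertex cover size = 3

By König's theorem: in bipartite graphs,
min vertex cover = max matching = 3

Maximum matching has size 3, so minimum vertex cover also has size 3.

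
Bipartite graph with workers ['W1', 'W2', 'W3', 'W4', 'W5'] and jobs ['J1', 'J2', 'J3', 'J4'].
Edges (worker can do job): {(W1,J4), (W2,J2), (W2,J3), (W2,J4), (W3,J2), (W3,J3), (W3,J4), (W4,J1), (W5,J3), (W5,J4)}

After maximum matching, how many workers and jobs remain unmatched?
Unmatched: 1 workers, 0 jobs

Maximum matching size: 4
Workers: 5 total, 4 matched, 1 unmatched
Jobs: 4 total, 4 matched, 0 unmatched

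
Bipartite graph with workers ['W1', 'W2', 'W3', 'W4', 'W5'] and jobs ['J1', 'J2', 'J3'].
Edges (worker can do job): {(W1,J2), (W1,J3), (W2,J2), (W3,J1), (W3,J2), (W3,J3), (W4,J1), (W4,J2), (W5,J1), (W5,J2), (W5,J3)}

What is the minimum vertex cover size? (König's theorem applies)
Minimum vertex cover size = 3

By König's theorem: in bipartite graphs,
min vertex cover = max matching = 3

Maximum matching has size 3, so minimum vertex cover also has size 3.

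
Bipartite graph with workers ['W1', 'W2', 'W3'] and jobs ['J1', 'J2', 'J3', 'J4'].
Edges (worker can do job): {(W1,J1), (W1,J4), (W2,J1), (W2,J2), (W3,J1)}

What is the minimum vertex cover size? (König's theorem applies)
Minimum vertex cover size = 3

By König's theorem: in bipartite graphs,
min vertex cover = max matching = 3

Maximum matching has size 3, so minimum vertex cover also has size 3.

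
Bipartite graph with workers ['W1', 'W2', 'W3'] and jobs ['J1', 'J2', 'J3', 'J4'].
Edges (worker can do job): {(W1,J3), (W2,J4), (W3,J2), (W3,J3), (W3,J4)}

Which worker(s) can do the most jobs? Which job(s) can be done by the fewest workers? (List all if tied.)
Most versatile: W3 (3 jobs); Least covered: J1 (0 workers)

Worker degrees (jobs they can do): W1:1, W2:1, W3:3
Job degrees (workers who can do it): J1:0, J2:1, J3:2, J4:2

Maximum worker degree is 3, achieved by: W3
Minimum job degree is 0, achieved by: J1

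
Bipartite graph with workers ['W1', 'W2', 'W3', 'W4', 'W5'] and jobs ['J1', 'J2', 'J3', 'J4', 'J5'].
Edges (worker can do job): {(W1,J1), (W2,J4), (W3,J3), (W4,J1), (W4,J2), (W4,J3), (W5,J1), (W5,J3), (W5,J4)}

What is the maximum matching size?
Maximum matching size = 4

Maximum matching: {(W2,J4), (W3,J3), (W4,J2), (W5,J1)}
Size: 4

This assigns 4 workers to 4 distinct jobs.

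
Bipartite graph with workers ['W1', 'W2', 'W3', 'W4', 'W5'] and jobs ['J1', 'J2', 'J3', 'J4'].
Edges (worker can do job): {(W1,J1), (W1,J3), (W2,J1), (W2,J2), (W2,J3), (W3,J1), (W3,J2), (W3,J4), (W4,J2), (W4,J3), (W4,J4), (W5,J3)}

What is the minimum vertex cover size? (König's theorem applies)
Minimum vertex cover size = 4

By König's theorem: in bipartite graphs,
min vertex cover = max matching = 4

Maximum matching has size 4, so minimum vertex cover also has size 4.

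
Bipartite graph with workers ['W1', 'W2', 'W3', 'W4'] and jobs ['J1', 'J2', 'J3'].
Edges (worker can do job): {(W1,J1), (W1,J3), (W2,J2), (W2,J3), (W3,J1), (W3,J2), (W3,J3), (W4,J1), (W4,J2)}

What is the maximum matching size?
Maximum matching size = 3

Maximum matching: {(W1,J1), (W3,J3), (W4,J2)}
Size: 3

This assigns 3 workers to 3 distinct jobs.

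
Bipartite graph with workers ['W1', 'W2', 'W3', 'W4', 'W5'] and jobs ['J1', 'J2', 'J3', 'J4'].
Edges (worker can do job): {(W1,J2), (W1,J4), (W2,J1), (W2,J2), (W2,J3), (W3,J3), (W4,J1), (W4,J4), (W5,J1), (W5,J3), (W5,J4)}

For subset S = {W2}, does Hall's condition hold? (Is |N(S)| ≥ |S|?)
Yes: |N(S)| = 3, |S| = 1

Subset S = {W2}
Neighbors N(S) = {J1, J2, J3}

|N(S)| = 3, |S| = 1
Hall's condition: |N(S)| ≥ |S| is satisfied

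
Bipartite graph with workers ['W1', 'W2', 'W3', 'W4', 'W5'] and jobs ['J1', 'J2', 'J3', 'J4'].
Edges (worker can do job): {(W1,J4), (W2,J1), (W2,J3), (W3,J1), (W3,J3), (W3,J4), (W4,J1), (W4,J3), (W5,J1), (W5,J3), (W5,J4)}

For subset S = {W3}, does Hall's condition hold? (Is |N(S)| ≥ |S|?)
Yes: |N(S)| = 3, |S| = 1

Subset S = {W3}
Neighbors N(S) = {J1, J3, J4}

|N(S)| = 3, |S| = 1
Hall's condition: |N(S)| ≥ |S| is satisfied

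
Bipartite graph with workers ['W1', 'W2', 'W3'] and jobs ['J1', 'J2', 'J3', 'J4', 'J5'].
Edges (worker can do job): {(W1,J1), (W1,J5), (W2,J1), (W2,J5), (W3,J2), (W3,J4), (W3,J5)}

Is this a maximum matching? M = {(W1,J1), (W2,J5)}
No, size 2 is not maximum

Proposed matching has size 2.
Maximum matching size for this graph: 3.

This is NOT maximum - can be improved to size 3.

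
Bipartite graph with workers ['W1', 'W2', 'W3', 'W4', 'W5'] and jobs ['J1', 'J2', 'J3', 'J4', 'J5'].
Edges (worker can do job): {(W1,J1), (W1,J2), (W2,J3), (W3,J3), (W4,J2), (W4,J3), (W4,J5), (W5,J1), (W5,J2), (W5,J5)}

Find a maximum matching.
Matching: {(W1,J1), (W3,J3), (W4,J2), (W5,J5)}

Maximum matching (size 4):
  W1 → J1
  W3 → J3
  W4 → J2
  W5 → J5

Each worker is assigned to at most one job, and each job to at most one worker.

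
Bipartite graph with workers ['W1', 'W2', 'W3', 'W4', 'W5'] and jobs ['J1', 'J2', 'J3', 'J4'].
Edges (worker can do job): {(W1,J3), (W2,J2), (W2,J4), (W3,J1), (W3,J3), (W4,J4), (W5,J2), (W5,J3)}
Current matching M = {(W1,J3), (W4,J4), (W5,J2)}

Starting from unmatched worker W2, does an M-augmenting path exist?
No augmenting path from W2

Alternating search from W2 reaches jobs: {J2, J3, J4}.
Every reachable job is already matched in M, and following those matched edges back to workers exposes no further unvisited jobs.
No M-augmenting path from W2 exists.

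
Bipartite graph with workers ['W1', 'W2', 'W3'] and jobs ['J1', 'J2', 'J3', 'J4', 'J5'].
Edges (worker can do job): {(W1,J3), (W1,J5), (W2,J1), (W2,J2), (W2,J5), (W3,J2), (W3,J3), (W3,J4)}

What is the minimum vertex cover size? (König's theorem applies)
Minimum vertex cover size = 3

By König's theorem: in bipartite graphs,
min vertex cover = max matching = 3

Maximum matching has size 3, so minimum vertex cover also has size 3.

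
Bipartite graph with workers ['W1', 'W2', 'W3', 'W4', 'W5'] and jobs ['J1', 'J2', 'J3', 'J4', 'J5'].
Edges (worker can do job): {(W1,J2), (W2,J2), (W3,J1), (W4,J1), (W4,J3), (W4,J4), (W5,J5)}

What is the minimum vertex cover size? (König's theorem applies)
Minimum vertex cover size = 4

By König's theorem: in bipartite graphs,
min vertex cover = max matching = 4

Maximum matching has size 4, so minimum vertex cover also has size 4.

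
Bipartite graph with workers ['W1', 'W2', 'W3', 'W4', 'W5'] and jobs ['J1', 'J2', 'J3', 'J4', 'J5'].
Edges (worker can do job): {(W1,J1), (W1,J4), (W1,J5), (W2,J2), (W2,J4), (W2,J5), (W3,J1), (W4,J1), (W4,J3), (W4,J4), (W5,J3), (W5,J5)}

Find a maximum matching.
Matching: {(W1,J5), (W2,J2), (W3,J1), (W4,J4), (W5,J3)}

Maximum matching (size 5):
  W1 → J5
  W2 → J2
  W3 → J1
  W4 → J4
  W5 → J3

Each worker is assigned to at most one job, and each job to at most one worker.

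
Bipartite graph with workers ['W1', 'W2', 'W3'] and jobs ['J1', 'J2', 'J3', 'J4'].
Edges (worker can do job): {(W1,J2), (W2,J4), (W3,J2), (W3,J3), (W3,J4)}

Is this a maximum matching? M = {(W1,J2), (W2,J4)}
No, size 2 is not maximum

Proposed matching has size 2.
Maximum matching size for this graph: 3.

This is NOT maximum - can be improved to size 3.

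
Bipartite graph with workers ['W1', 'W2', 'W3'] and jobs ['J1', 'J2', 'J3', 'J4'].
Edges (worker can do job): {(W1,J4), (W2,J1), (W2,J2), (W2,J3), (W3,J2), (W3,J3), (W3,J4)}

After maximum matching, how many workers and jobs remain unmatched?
Unmatched: 0 workers, 1 jobs

Maximum matching size: 3
Workers: 3 total, 3 matched, 0 unmatched
Jobs: 4 total, 3 matched, 1 unmatched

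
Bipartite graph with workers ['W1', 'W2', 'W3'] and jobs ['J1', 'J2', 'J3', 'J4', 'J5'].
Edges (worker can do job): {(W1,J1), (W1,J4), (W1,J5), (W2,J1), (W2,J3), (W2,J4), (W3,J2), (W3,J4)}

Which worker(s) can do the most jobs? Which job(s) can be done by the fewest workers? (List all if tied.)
Most versatile: W1, W2 (3 jobs); Least covered: J2, J3, J5 (1 workers)

Worker degrees (jobs they can do): W1:3, W2:3, W3:2
Job degrees (workers who can do it): J1:2, J2:1, J3:1, J4:3, J5:1

Maximum worker degree is 3, achieved by: W1, W2
Minimum job degree is 1, achieved by: J2, J3, J5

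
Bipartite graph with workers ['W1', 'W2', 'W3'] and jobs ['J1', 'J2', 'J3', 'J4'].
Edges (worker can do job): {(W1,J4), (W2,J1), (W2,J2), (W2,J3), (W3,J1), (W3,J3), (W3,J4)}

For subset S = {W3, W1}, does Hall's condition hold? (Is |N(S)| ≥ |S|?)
Yes: |N(S)| = 3, |S| = 2

Subset S = {W3, W1}
Neighbors N(S) = {J1, J3, J4}

|N(S)| = 3, |S| = 2
Hall's condition: |N(S)| ≥ |S| is satisfied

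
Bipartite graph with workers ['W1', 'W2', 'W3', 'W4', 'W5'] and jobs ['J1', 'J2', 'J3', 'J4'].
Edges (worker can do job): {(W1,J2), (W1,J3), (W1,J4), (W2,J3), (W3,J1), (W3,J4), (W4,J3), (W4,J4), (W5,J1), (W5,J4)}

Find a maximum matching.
Matching: {(W1,J2), (W3,J1), (W4,J3), (W5,J4)}

Maximum matching (size 4):
  W1 → J2
  W3 → J1
  W4 → J3
  W5 → J4

Each worker is assigned to at most one job, and each job to at most one worker.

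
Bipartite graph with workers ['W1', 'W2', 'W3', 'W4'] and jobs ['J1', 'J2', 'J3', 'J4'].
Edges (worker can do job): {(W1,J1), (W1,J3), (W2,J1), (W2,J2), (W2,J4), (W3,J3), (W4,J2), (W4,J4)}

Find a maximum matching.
Matching: {(W1,J1), (W2,J2), (W3,J3), (W4,J4)}

Maximum matching (size 4):
  W1 → J1
  W2 → J2
  W3 → J3
  W4 → J4

Each worker is assigned to at most one job, and each job to at most one worker.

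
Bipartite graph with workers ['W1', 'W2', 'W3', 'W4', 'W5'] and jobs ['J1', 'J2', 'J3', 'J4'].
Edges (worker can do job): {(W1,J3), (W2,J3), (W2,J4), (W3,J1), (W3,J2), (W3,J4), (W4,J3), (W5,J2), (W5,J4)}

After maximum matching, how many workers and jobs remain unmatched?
Unmatched: 1 workers, 0 jobs

Maximum matching size: 4
Workers: 5 total, 4 matched, 1 unmatched
Jobs: 4 total, 4 matched, 0 unmatched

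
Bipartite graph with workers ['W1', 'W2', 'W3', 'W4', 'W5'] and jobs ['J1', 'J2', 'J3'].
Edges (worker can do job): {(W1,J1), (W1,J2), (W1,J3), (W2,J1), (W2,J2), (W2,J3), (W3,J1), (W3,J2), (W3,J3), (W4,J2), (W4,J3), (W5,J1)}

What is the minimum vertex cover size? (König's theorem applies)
Minimum vertex cover size = 3

By König's theorem: in bipartite graphs,
min vertex cover = max matching = 3

Maximum matching has size 3, so minimum vertex cover also has size 3.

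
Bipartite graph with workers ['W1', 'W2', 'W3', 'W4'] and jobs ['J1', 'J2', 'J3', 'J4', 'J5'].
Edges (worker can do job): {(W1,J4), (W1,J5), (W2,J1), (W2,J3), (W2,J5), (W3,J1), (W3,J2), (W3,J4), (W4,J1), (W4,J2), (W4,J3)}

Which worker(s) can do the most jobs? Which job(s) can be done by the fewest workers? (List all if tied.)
Most versatile: W2, W3, W4 (3 jobs); Least covered: J2, J3, J4, J5 (2 workers)

Worker degrees (jobs they can do): W1:2, W2:3, W3:3, W4:3
Job degrees (workers who can do it): J1:3, J2:2, J3:2, J4:2, J5:2

Maximum worker degree is 3, achieved by: W2, W3, W4
Minimum job degree is 2, achieved by: J2, J3, J4, J5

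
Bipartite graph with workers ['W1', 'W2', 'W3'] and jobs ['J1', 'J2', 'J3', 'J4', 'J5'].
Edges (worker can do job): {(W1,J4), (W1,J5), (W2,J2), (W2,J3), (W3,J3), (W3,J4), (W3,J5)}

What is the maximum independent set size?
Maximum independent set = 5

By König's theorem:
- Min vertex cover = Max matching = 3
- Max independent set = Total vertices - Min vertex cover
- Max independent set = 8 - 3 = 5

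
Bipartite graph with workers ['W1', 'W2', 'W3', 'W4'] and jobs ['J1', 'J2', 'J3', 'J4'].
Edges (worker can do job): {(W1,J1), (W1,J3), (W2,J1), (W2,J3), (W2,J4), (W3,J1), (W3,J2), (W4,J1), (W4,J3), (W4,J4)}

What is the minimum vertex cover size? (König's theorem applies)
Minimum vertex cover size = 4

By König's theorem: in bipartite graphs,
min vertex cover = max matching = 4

Maximum matching has size 4, so minimum vertex cover also has size 4.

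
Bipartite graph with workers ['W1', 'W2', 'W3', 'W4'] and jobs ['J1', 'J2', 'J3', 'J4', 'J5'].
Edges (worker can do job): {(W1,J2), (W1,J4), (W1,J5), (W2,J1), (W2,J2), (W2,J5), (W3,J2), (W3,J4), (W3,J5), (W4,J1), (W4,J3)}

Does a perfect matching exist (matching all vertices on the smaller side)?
Yes, perfect matching exists (size 4)

Perfect matching: {(W1,J2), (W2,J1), (W3,J5), (W4,J3)}
All 4 vertices on the smaller side are matched.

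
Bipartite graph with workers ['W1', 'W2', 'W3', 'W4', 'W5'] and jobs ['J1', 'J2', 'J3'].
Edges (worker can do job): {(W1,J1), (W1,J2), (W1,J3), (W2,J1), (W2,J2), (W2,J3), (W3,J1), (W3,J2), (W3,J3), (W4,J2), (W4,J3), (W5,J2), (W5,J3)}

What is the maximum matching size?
Maximum matching size = 3

Maximum matching: {(W3,J1), (W4,J2), (W5,J3)}
Size: 3

This assigns 3 workers to 3 distinct jobs.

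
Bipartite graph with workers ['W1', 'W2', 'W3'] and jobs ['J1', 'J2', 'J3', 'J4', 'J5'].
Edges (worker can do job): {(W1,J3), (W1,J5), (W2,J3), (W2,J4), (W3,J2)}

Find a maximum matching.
Matching: {(W1,J5), (W2,J3), (W3,J2)}

Maximum matching (size 3):
  W1 → J5
  W2 → J3
  W3 → J2

Each worker is assigned to at most one job, and each job to at most one worker.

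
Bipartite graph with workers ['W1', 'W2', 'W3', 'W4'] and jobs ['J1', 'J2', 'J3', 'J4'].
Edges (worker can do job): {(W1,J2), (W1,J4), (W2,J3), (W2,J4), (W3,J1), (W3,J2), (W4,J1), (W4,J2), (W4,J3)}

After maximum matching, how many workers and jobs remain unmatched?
Unmatched: 0 workers, 0 jobs

Maximum matching size: 4
Workers: 4 total, 4 matched, 0 unmatched
Jobs: 4 total, 4 matched, 0 unmatched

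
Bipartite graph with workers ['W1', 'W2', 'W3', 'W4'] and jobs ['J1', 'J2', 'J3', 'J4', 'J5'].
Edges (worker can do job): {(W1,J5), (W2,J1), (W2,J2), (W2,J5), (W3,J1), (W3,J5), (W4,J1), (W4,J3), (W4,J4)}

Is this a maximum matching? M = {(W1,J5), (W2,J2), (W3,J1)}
No, size 3 is not maximum

Proposed matching has size 3.
Maximum matching size for this graph: 4.

This is NOT maximum - can be improved to size 4.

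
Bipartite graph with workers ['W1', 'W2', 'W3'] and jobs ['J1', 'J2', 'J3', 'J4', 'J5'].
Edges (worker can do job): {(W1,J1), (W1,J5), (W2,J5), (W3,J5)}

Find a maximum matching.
Matching: {(W1,J1), (W3,J5)}

Maximum matching (size 2):
  W1 → J1
  W3 → J5

Each worker is assigned to at most one job, and each job to at most one worker.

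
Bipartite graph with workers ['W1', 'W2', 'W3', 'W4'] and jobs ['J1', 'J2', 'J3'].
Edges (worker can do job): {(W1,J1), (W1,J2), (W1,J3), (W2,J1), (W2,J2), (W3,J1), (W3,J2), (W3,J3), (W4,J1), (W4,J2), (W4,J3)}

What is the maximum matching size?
Maximum matching size = 3

Maximum matching: {(W1,J1), (W3,J3), (W4,J2)}
Size: 3

This assigns 3 workers to 3 distinct jobs.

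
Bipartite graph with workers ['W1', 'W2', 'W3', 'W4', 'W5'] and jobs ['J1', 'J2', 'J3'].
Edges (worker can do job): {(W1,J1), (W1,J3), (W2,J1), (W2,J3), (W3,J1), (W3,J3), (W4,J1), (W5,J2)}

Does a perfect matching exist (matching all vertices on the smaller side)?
Yes, perfect matching exists (size 3)

Perfect matching: {(W3,J3), (W4,J1), (W5,J2)}
All 3 vertices on the smaller side are matched.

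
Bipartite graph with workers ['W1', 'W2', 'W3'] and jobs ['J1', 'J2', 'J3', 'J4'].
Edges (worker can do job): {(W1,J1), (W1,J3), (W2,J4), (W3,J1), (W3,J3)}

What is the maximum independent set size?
Maximum independent set = 4

By König's theorem:
- Min vertex cover = Max matching = 3
- Max independent set = Total vertices - Min vertex cover
- Max independent set = 7 - 3 = 4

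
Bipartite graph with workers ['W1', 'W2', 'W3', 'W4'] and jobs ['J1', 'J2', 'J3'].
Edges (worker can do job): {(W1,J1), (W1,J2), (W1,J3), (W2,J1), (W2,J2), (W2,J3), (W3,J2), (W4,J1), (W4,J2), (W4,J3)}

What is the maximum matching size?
Maximum matching size = 3

Maximum matching: {(W1,J3), (W3,J2), (W4,J1)}
Size: 3

This assigns 3 workers to 3 distinct jobs.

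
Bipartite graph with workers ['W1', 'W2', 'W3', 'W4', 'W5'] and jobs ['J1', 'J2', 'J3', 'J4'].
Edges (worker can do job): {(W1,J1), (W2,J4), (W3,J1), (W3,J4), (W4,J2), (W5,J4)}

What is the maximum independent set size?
Maximum independent set = 6

By König's theorem:
- Min vertex cover = Max matching = 3
- Max independent set = Total vertices - Min vertex cover
- Max independent set = 9 - 3 = 6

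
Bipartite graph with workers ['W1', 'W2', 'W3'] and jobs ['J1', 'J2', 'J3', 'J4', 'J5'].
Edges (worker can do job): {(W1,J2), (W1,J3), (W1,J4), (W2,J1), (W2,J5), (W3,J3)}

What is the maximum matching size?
Maximum matching size = 3

Maximum matching: {(W1,J4), (W2,J5), (W3,J3)}
Size: 3

This assigns 3 workers to 3 distinct jobs.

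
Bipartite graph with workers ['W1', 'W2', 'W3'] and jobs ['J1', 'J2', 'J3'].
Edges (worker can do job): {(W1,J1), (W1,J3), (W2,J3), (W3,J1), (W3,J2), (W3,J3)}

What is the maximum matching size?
Maximum matching size = 3

Maximum matching: {(W1,J1), (W2,J3), (W3,J2)}
Size: 3

This assigns 3 workers to 3 distinct jobs.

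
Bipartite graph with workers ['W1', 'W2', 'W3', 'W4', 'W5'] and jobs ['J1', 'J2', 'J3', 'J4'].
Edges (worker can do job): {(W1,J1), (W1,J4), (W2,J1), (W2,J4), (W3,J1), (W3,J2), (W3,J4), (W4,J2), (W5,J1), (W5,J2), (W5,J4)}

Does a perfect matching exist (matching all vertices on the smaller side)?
No, maximum matching has size 3 < 4

Maximum matching has size 3, need 4 for perfect matching.
Unmatched workers: ['W4', 'W2']
Unmatched jobs: ['J3']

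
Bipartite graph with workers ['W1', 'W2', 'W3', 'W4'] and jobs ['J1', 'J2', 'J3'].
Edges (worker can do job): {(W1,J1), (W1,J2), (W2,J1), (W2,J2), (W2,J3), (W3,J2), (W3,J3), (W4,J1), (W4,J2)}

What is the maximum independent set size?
Maximum independent set = 4

By König's theorem:
- Min vertex cover = Max matching = 3
- Max independent set = Total vertices - Min vertex cover
- Max independent set = 7 - 3 = 4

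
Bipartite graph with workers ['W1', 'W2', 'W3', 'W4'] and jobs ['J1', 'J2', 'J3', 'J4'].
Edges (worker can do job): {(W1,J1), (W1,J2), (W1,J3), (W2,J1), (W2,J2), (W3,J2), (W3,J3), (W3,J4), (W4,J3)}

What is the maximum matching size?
Maximum matching size = 4

Maximum matching: {(W1,J1), (W2,J2), (W3,J4), (W4,J3)}
Size: 4

This assigns 4 workers to 4 distinct jobs.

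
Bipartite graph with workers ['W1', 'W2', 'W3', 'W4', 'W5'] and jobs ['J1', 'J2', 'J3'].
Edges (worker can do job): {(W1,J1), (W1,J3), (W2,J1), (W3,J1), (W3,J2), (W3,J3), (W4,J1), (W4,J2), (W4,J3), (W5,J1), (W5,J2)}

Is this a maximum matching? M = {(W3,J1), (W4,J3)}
No, size 2 is not maximum

Proposed matching has size 2.
Maximum matching size for this graph: 3.

This is NOT maximum - can be improved to size 3.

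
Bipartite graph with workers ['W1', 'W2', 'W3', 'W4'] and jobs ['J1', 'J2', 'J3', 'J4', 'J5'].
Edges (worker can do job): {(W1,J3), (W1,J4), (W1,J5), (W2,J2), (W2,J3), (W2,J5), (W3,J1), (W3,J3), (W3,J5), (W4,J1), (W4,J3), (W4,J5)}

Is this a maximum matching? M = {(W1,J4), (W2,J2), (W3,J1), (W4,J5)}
Yes, size 4 is maximum

Proposed matching has size 4.
Maximum matching size for this graph: 4.

This is a maximum matching.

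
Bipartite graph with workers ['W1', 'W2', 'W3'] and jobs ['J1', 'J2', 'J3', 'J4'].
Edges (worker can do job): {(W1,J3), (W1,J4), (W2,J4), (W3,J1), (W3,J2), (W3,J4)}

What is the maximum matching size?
Maximum matching size = 3

Maximum matching: {(W1,J3), (W2,J4), (W3,J1)}
Size: 3

This assigns 3 workers to 3 distinct jobs.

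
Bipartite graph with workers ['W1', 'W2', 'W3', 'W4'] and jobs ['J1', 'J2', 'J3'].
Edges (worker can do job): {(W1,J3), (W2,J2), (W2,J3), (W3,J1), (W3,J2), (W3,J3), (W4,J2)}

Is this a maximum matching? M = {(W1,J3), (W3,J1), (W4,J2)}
Yes, size 3 is maximum

Proposed matching has size 3.
Maximum matching size for this graph: 3.

This is a maximum matching.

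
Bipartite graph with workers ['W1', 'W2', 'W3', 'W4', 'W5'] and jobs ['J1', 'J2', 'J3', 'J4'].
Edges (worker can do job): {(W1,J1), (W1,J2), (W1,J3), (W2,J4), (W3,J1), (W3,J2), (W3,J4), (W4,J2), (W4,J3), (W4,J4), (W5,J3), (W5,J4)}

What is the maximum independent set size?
Maximum independent set = 5

By König's theorem:
- Min vertex cover = Max matching = 4
- Max independent set = Total vertices - Min vertex cover
- Max independent set = 9 - 4 = 5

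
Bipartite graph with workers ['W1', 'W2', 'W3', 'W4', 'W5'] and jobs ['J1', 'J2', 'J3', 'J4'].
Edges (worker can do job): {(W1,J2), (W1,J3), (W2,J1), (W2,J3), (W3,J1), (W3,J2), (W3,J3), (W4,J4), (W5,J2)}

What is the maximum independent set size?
Maximum independent set = 5

By König's theorem:
- Min vertex cover = Max matching = 4
- Max independent set = Total vertices - Min vertex cover
- Max independent set = 9 - 4 = 5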